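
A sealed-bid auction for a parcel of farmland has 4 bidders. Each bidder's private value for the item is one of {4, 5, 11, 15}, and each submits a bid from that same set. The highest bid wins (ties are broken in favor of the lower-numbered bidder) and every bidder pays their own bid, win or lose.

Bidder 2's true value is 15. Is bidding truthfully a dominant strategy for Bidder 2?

No

Consider the case where Bidder 1 bids 4, Bidder 3 bids 4 and Bidder 4 bids 4.
Truthful bid 15: wins, pays 15, utility 15 - 15 = 0.
Bid 5 instead: wins, pays 5, utility 15 - 5 = 10.
Since 10 > 0, bidding 5 is strictly better here, so truthful bidding is not dominant.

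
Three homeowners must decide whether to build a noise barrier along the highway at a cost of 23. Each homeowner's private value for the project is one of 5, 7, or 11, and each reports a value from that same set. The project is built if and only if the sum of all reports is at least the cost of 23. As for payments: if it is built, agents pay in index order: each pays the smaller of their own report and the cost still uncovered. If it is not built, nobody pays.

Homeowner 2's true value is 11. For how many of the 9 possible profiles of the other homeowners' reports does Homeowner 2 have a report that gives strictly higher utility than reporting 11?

Others report (5, 11): truth gives 0; report 7 gives 4 > 0. Violating.
Others report (7, 11): truth gives 0; report 5 gives 6 > 0. Violating.
Others report (11, 5): truth gives 0; report 7 gives 4 > 0. Violating.
Others report (11, 7): truth gives 0; report 5 gives 6 > 0. Violating.
Others report (5, 5): truth gives 0; no alternative beats it.
Others report (5, 7): truth gives 0; no alternative beats it.
(Checking all 9 profiles: 5 have a profitable deviation, 4 do not.)

5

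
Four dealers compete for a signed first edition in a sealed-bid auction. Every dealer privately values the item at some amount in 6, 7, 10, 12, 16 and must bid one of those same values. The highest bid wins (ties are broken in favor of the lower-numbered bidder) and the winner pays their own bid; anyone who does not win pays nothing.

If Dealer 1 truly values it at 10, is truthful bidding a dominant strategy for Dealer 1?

No

Consider the case where Dealer 2 bids 6, Dealer 3 bids 6 and Dealer 4 bids 6.
Truthful bid 10: wins, pays 10, utility 10 - 10 = 0.
Bid 6 instead: wins, pays 6, utility 10 - 6 = 4.
Since 4 > 0, bidding 6 is strictly better here, so truthful bidding is not dominant.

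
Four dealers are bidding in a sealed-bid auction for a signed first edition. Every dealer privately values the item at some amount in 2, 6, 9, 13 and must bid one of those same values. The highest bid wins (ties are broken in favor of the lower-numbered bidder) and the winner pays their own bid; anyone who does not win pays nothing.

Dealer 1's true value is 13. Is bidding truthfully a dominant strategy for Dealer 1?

Consider the case where Dealer 2 bids 2, Dealer 3 bids 2 and Dealer 4 bids 2.
Truthful bid 13: wins, pays 13, utility 13 - 13 = 0.
Bid 2 instead: wins, pays 2, utility 13 - 2 = 11.
Since 11 > 0, bidding 2 is strictly better here, so truthful bidding is not dominant.

No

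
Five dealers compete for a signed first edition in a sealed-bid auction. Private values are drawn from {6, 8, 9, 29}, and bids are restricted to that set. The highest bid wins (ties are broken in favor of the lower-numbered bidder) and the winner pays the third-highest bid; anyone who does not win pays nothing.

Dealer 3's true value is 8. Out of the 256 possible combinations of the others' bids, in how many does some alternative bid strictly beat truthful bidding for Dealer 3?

8

Others bid (6, 6, 6, 9): truth gives 0; bid 9 gives 2 > 0. Violating.
Others bid (6, 6, 6, 29): truth gives 0; bid 29 gives 2 > 0. Violating.
Others bid (6, 6, 9, 6): truth gives 0; bid 9 gives 2 > 0. Violating.
Others bid (6, 6, 29, 6): truth gives 0; bid 29 gives 2 > 0. Violating.
Others bid (6, 6, 6, 6): truth gives 2; no alternative beats it.
Others bid (6, 6, 6, 8): truth gives 2; no alternative beats it.
(Checking all 256 profiles: 8 have a profitable deviation, 248 do not.)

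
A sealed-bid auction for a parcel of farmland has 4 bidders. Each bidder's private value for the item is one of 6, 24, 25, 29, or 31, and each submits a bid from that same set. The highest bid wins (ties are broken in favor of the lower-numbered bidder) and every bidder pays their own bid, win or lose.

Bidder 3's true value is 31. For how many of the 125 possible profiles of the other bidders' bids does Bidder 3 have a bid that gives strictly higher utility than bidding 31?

81

Others bid (6, 6, 6): truth gives 0; bid 24 gives 7 > 0. Violating.
Others bid (6, 6, 24): truth gives 0; bid 24 gives 7 > 0. Violating.
Others bid (6, 6, 25): truth gives 0; bid 25 gives 6 > 0. Violating.
Others bid (6, 6, 29): truth gives 0; bid 29 gives 2 > 0. Violating.
Others bid (6, 6, 31): truth gives 0; no alternative beats it.
Others bid (6, 24, 31): truth gives 0; no alternative beats it.
(Checking all 125 profiles: 81 have a profitable deviation, 44 do not.)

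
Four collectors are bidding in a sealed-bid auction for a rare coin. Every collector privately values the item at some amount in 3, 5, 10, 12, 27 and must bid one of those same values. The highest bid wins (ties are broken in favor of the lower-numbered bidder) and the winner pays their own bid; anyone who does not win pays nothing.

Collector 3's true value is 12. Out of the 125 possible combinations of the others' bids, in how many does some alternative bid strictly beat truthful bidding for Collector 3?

Others bid (3, 3, 3): truth gives 0; bid 5 gives 7 > 0. Violating.
Others bid (3, 3, 5): truth gives 0; bid 5 gives 7 > 0. Violating.
Others bid (3, 3, 10): truth gives 0; bid 10 gives 2 > 0. Violating.
Others bid (3, 5, 3): truth gives 0; bid 10 gives 2 > 0. Violating.
Others bid (3, 3, 12): truth gives 0; no alternative beats it.
Others bid (3, 3, 27): truth gives 0; no alternative beats it.
(Checking all 125 profiles: 12 have a profitable deviation, 113 do not.)

12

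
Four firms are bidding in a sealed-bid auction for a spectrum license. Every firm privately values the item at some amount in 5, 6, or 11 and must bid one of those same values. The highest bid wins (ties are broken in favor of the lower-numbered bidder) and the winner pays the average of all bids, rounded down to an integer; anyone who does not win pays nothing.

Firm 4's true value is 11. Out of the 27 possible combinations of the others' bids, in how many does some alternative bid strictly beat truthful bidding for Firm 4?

Others bid (5, 5, 5): truth gives 5; bid 6 gives 6 > 5. Violating.
Others bid (5, 5, 6): truth gives 5; no alternative beats it.
Others bid (5, 5, 11): truth gives 0; no alternative beats it.
(Checking all 27 profiles: 1 has a profitable deviation, 26 do not.)

1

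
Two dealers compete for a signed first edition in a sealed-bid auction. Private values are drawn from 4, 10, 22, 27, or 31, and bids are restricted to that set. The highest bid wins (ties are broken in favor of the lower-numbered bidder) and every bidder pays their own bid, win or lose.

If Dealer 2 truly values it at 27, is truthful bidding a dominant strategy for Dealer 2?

No

Consider the case where Dealer 1 bids 4.
Truthful bid 27: wins, pays 27, utility 27 - 27 = 0.
Bid 10 instead: wins, pays 10, utility 27 - 10 = 17.
Since 17 > 0, bidding 10 is strictly better here, so truthful bidding is not dominant.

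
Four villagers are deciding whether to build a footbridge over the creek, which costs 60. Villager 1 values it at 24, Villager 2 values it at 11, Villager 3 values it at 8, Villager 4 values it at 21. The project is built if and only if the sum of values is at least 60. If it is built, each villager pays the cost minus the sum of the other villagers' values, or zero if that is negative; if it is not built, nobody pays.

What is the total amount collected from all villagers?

48

Total value 64 ≥ cost 60, so it is built.
Villager 1: others sum to 40; max(0, 60 - 40) = 20.
Villager 2: others sum to 53; max(0, 60 - 53) = 7.
Villager 3: others sum to 56; max(0, 60 - 56) = 4.
Villager 4: others sum to 43; max(0, 60 - 43) = 17.
Total collected = 20 + 7 + 4 + 17 = 48.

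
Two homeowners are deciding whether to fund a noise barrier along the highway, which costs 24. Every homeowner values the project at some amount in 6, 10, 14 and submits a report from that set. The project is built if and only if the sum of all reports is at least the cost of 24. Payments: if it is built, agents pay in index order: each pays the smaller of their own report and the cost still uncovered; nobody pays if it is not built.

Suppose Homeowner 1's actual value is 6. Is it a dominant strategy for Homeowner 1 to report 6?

Check each profile of the others' reports and compare truth against every alternative report.
Others report (14): truth gives 0, best alternative gives -4.
Others report (6): truth gives 0, best alternative gives 0.
Others report (10): truth gives 0, best alternative gives 0.
In every case the truthful report is at least as good as any alternative, so it is a dominant strategy.

Yes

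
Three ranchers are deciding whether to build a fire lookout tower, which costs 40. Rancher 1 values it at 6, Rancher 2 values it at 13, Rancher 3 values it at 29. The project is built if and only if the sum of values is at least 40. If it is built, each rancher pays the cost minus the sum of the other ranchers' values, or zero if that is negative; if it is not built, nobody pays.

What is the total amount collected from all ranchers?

26

Total value 48 ≥ cost 40, so it is built.
Rancher 1: others sum to 42; max(0, 40 - 42) = 0.
Rancher 2: others sum to 35; max(0, 40 - 35) = 5.
Rancher 3: others sum to 19; max(0, 40 - 19) = 21.
Total collected = 0 + 5 + 21 = 26.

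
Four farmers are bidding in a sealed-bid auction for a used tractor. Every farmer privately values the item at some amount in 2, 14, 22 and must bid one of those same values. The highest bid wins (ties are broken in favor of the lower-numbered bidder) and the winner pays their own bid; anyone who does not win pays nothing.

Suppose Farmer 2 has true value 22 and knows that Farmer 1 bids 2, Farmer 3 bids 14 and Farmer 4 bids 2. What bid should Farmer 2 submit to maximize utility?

Bid 2: loses, pays 0, utility 0.
Bid 14: wins, pays 14, utility 22 - 14 = 8.
Bid 22: wins, pays 22, utility 22 - 22 = 0.
The best choice is 14 with utility 8.

14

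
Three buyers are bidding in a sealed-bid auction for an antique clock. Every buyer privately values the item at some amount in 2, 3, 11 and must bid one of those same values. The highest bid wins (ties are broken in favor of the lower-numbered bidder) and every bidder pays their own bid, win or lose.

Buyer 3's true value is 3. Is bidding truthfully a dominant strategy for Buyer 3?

Consider the case where Buyer 1 bids 2 and Buyer 2 bids 3.
Truthful bid 3: loses but pays 3, utility -3.
Bid 2 instead: loses but pays 2, utility -2.
Since -2 > -3, bidding 2 is strictly better here, so truthful bidding is not dominant.

No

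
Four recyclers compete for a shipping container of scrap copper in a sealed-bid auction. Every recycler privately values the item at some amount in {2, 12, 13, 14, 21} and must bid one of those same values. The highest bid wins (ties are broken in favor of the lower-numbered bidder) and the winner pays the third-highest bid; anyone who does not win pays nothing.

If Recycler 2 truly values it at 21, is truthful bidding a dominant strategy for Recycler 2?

Check each profile of the others' bids and compare truth against every alternative bid.
Others bid (2, 2, 21): truth gives 19, best alternative gives 0.
Others bid (2, 21, 2): truth gives 19, best alternative gives 0.
Others bid (14, 2, 2): truth gives 19, best alternative gives 0.
Others bid (2, 12, 21): truth gives 9, best alternative gives 0.
Others bid (2, 21, 12): truth gives 9, best alternative gives 0.
Others bid (12, 2, 21): truth gives 9, best alternative gives 0.
(Remaining 119 profiles checked similarly; truth is weakly best in each.)
In every case the truthful bid is at least as good as any alternative, so it is a dominant strategy.

Yes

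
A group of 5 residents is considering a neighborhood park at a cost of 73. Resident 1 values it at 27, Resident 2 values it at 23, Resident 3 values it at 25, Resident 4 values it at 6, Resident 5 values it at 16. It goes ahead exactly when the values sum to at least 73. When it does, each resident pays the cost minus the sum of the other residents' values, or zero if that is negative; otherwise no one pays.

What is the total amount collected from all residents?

Total value 97 ≥ cost 73, so it is built.
Resident 1: others sum to 70; max(0, 73 - 70) = 3.
Resident 2: others sum to 74; max(0, 73 - 74) = 0.
Resident 3: others sum to 72; max(0, 73 - 72) = 1.
Resident 4: others sum to 91; max(0, 73 - 91) = 0.
Resident 5: others sum to 81; max(0, 73 - 81) = 0.
Total collected = 3 + 0 + 1 + 0 + 0 = 4.

4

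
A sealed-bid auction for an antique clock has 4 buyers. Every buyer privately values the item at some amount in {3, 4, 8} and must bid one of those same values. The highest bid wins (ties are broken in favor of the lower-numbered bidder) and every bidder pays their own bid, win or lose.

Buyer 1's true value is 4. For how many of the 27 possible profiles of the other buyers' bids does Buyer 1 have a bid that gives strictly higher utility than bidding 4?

20

Others bid (3, 3, 3): truth gives 0; bid 3 gives 1 > 0. Violating.
Others bid (3, 3, 8): truth gives -4; bid 3 gives -3 > -4. Violating.
Others bid (3, 4, 8): truth gives -4; bid 3 gives -3 > -4. Violating.
Others bid (3, 8, 3): truth gives -4; bid 3 gives -3 > -4. Violating.
Others bid (3, 3, 4): truth gives 0; no alternative beats it.
Others bid (3, 4, 3): truth gives 0; no alternative beats it.
(Checking all 27 profiles: 20 have a profitable deviation, 7 do not.)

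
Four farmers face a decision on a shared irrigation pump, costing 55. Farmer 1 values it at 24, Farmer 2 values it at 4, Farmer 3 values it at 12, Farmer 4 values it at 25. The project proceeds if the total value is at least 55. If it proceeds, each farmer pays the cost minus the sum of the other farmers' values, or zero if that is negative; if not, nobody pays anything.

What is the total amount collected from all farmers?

31

Total value 65 ≥ cost 55, so it is built.
Farmer 1: others sum to 41; max(0, 55 - 41) = 14.
Farmer 2: others sum to 61; max(0, 55 - 61) = 0.
Farmer 3: others sum to 53; max(0, 55 - 53) = 2.
Farmer 4: others sum to 40; max(0, 55 - 40) = 15.
Total collected = 14 + 0 + 2 + 15 = 31.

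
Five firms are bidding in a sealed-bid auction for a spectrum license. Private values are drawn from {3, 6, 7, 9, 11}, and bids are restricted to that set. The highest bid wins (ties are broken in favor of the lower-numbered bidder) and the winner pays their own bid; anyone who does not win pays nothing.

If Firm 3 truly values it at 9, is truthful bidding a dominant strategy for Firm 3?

No

Consider the case where Firm 1 bids 3, Firm 2 bids 3, Firm 4 bids 3 and Firm 5 bids 3.
Truthful bid 9: wins, pays 9, utility 9 - 9 = 0.
Bid 6 instead: wins, pays 6, utility 9 - 6 = 3.
Since 3 > 0, bidding 6 is strictly better here, so truthful bidding is not dominant.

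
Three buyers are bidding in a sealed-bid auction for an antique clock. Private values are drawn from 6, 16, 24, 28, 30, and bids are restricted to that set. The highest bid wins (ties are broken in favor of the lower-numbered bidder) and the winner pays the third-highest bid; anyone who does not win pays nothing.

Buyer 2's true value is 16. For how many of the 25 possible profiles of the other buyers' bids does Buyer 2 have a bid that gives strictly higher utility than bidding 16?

6

Others bid (6, 24): truth gives 0; bid 24 gives 10 > 0. Violating.
Others bid (6, 28): truth gives 0; bid 28 gives 10 > 0. Violating.
Others bid (6, 30): truth gives 0; bid 30 gives 10 > 0. Violating.
Others bid (16, 6): truth gives 0; bid 24 gives 10 > 0. Violating.
Others bid (6, 6): truth gives 10; no alternative beats it.
Others bid (6, 16): truth gives 10; no alternative beats it.
(Checking all 25 profiles: 6 have a profitable deviation, 19 do not.)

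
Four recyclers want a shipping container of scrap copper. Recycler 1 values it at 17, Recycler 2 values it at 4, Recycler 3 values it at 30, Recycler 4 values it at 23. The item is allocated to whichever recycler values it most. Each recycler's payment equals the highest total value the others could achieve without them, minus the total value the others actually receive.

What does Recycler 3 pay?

Recycler 3 has the highest value and receives the item.
Without Recycler 3, the item would go to the next-highest value, 23, so the others could achieve 23.
With Recycler 3 present and winning, the others receive nothing, so their total is 0.
Payment = 23 - 0 = 23.

23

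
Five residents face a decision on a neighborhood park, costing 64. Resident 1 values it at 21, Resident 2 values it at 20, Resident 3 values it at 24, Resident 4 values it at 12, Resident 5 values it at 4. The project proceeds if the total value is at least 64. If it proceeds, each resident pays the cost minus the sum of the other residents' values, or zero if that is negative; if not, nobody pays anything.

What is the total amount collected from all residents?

Total value 81 ≥ cost 64, so it is built.
Resident 1: others sum to 60; max(0, 64 - 60) = 4.
Resident 2: others sum to 61; max(0, 64 - 61) = 3.
Resident 3: others sum to 57; max(0, 64 - 57) = 7.
Resident 4: others sum to 69; max(0, 64 - 69) = 0.
Resident 5: others sum to 77; max(0, 64 - 77) = 0.
Total collected = 4 + 3 + 7 + 0 + 0 = 14.

14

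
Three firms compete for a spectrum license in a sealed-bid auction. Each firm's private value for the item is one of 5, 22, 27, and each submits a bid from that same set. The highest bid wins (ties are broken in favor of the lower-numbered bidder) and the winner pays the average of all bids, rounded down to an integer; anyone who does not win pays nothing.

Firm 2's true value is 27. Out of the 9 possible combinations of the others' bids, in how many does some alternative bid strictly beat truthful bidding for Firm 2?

Others bid (5, 5): truth gives 15; bid 22 gives 17 > 15. Violating.
Others bid (5, 22): truth gives 9; bid 22 gives 11 > 9. Violating.
Others bid (5, 27): truth gives 8; no alternative beats it.
Others bid (22, 5): truth gives 9; no alternative beats it.
(Checking all 9 profiles: 2 have a profitable deviation, 7 do not.)

2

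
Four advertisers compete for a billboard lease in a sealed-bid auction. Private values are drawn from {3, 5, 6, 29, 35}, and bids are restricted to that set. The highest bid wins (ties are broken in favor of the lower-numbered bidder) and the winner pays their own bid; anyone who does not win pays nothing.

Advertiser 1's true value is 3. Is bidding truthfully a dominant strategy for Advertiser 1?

Check each profile of the others' bids and compare truth against every alternative bid.
Others bid (3, 3, 3): truth gives 0, best alternative gives -2.
Others bid (3, 3, 5): truth gives 0, best alternative gives -2.
Others bid (3, 5, 3): truth gives 0, best alternative gives -2.
Others bid (3, 5, 5): truth gives 0, best alternative gives -2.
Others bid (5, 3, 3): truth gives 0, best alternative gives -2.
Others bid (5, 3, 5): truth gives 0, best alternative gives -2.
(Remaining 119 profiles checked similarly; truth is weakly best in each.)
In every case the truthful bid is at least as good as any alternative, so it is a dominant strategy.

Yes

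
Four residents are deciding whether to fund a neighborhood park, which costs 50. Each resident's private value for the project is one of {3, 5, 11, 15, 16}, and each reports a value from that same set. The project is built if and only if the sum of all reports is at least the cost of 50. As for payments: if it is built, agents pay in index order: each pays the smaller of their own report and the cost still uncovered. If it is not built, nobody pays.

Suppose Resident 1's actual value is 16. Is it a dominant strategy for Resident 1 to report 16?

Consider the case where Resident 2 reports 3, Resident 3 reports 16 and Resident 4 reports 16.
Truthful report 16: project built, pays 16, utility 16 - 16 = 0.
Report 15 instead: project built, pays 15, utility 16 - 15 = 1.
Since 1 > 0, reporting 15 is strictly better here, so truthful reporting is not dominant.

No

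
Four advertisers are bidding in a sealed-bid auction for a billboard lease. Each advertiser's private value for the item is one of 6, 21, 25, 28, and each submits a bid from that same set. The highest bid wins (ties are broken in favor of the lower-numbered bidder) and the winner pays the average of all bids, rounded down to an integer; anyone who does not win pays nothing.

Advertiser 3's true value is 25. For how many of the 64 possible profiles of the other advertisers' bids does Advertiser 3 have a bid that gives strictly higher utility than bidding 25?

22

Others bid (6, 6, 6): truth gives 15; bid 21 gives 16 > 15. Violating.
Others bid (6, 6, 21): truth gives 11; bid 21 gives 12 > 11. Violating.
Others bid (6, 6, 28): truth gives 0; bid 28 gives 8 > 0. Violating.
Others bid (6, 21, 28): truth gives 0; bid 28 gives 5 > 0. Violating.
Others bid (6, 6, 25): truth gives 10; no alternative beats it.
Others bid (6, 21, 6): truth gives 11; no alternative beats it.
(Checking all 64 profiles: 22 have a profitable deviation, 42 do not.)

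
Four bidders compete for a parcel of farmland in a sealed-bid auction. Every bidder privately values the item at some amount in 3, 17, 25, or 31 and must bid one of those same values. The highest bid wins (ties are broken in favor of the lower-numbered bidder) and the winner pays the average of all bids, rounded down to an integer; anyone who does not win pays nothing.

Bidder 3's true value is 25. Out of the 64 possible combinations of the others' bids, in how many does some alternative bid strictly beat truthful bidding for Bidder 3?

Others bid (3, 3, 3): truth gives 17; bid 17 gives 19 > 17. Violating.
Others bid (3, 3, 17): truth gives 13; bid 17 gives 15 > 13. Violating.
Others bid (3, 3, 31): truth gives 0; bid 31 gives 8 > 0. Violating.
Others bid (3, 17, 31): truth gives 0; bid 31 gives 5 > 0. Violating.
Others bid (3, 3, 25): truth gives 11; no alternative beats it.
Others bid (3, 17, 3): truth gives 13; no alternative beats it.
(Checking all 64 profiles: 22 have a profitable deviation, 42 do not.)

22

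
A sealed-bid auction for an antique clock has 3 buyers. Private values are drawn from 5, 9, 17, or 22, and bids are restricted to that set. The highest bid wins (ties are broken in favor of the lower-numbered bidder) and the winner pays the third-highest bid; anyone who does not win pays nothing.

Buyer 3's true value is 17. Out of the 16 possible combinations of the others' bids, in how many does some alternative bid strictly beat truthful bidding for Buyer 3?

Others bid (5, 17): truth gives 0; bid 22 gives 12 > 0. Violating.
Others bid (9, 17): truth gives 0; bid 22 gives 8 > 0. Violating.
Others bid (17, 5): truth gives 0; bid 22 gives 12 > 0. Violating.
Others bid (17, 9): truth gives 0; bid 22 gives 8 > 0. Violating.
Others bid (5, 5): truth gives 12; no alternative beats it.
Others bid (5, 9): truth gives 12; no alternative beats it.
(Checking all 16 profiles: 4 have a profitable deviation, 12 do not.)

4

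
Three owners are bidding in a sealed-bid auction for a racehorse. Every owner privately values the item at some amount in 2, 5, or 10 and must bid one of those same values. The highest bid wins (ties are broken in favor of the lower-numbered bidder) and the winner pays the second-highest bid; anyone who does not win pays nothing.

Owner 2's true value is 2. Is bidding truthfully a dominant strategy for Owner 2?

Check each profile of the others' bids and compare truth against every alternative bid.
Others bid (2, 5): truth gives 0, best alternative gives -3.
Others bid (2, 2): truth gives 0, best alternative gives 0.
Others bid (2, 10): truth gives 0, best alternative gives 0.
Others bid (5, 2): truth gives 0, best alternative gives 0.
Others bid (5, 5): truth gives 0, best alternative gives 0.
Others bid (5, 10): truth gives 0, best alternative gives 0.
(Remaining 3 profiles checked similarly; truth is weakly best in each.)
In every case the truthful bid is at least as good as any alternative, so it is a dominant strategy.

Yes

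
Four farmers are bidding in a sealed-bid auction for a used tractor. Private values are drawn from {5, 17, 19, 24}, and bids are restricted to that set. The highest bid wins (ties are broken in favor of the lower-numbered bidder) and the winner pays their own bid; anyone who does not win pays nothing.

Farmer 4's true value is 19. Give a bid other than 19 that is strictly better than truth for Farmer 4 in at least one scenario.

Suppose Farmer 1 bids 5, Farmer 2 bids 5 and Farmer 3 bids 5.
Bid 19: wins, pays 19, utility 19 - 19 = 0.
Bid 17: wins, pays 17, utility 19 - 17 = 2.
So bidding 17 beats truth here (2 > 0).

17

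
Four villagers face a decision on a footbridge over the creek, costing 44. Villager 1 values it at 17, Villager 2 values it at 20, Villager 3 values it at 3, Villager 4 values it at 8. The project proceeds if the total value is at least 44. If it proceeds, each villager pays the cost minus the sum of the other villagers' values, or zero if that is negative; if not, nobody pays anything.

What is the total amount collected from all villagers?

Total value 48 ≥ cost 44, so it is built.
Villager 1: others sum to 31; max(0, 44 - 31) = 13.
Villager 2: others sum to 28; max(0, 44 - 28) = 16.
Villager 3: others sum to 45; max(0, 44 - 45) = 0.
Villager 4: others sum to 40; max(0, 44 - 40) = 4.
Total collected = 13 + 16 + 0 + 4 = 33.

33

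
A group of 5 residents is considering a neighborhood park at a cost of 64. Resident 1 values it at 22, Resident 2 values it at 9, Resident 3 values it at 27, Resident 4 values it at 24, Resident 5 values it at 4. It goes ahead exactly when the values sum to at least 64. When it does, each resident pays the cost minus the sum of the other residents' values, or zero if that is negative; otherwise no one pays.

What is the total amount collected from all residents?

7

Total value 86 ≥ cost 64, so it is built.
Resident 1: others sum to 64; max(0, 64 - 64) = 0.
Resident 2: others sum to 77; max(0, 64 - 77) = 0.
Resident 3: others sum to 59; max(0, 64 - 59) = 5.
Resident 4: others sum to 62; max(0, 64 - 62) = 2.
Resident 5: others sum to 82; max(0, 64 - 82) = 0.
Total collected = 0 + 0 + 5 + 2 + 0 = 7.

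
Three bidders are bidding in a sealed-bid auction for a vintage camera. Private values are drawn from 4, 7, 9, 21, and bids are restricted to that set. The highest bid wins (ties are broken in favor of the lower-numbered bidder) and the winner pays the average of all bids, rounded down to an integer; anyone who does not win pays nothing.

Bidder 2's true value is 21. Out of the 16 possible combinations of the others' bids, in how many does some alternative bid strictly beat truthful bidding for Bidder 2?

Others bid (4, 4): truth gives 12; bid 7 gives 16 > 12. Violating.
Others bid (4, 7): truth gives 11; bid 7 gives 15 > 11. Violating.
Others bid (4, 9): truth gives 10; bid 9 gives 14 > 10. Violating.
Others bid (7, 4): truth gives 11; bid 9 gives 15 > 11. Violating.
Others bid (4, 21): truth gives 6; no alternative beats it.
Others bid (7, 21): truth gives 5; no alternative beats it.
(Checking all 16 profiles: 6 have a profitable deviation, 10 do not.)

6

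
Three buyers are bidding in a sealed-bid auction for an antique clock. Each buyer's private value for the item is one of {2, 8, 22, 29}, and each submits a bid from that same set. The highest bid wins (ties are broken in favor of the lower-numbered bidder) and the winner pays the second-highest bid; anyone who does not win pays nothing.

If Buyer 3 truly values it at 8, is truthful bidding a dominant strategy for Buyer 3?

Yes

Check each profile of the others' bids and compare truth against every alternative bid.
Others bid (2, 2): truth gives 6, best alternative gives 6.
Others bid (2, 8): truth gives 0, best alternative gives 0.
Others bid (2, 22): truth gives 0, best alternative gives 0.
Others bid (2, 29): truth gives 0, best alternative gives 0.
Others bid (8, 2): truth gives 0, best alternative gives 0.
Others bid (8, 8): truth gives 0, best alternative gives 0.
(Remaining 10 profiles checked similarly; truth is weakly best in each.)
In every case the truthful bid is at least as good as any alternative, so it is a dominant strategy.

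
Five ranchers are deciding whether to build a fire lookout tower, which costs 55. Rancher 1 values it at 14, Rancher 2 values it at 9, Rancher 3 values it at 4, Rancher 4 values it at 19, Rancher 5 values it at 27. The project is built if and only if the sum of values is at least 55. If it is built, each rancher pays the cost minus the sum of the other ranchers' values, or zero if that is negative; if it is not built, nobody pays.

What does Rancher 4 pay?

Total value 73 ≥ cost 55, so the project is built.
The other ranchers' values sum to 54.
Cost minus that sum is 55 - 54 = 1.

1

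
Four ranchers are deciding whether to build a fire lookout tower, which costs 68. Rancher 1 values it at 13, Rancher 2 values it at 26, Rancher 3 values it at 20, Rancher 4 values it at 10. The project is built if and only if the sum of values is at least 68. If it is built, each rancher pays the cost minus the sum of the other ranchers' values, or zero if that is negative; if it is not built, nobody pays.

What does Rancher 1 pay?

Total value 69 ≥ cost 68, so the project is built.
The other ranchers' values sum to 56.
Cost minus that sum is 68 - 56 = 12.

12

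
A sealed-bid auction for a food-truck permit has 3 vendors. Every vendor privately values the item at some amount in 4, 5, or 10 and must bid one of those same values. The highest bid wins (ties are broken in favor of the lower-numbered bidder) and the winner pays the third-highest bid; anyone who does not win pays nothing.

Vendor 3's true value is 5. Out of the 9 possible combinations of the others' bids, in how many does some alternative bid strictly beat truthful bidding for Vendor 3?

Others bid (4, 5): truth gives 0; bid 10 gives 1 > 0. Violating.
Others bid (5, 4): truth gives 0; bid 10 gives 1 > 0. Violating.
Others bid (4, 4): truth gives 1; no alternative beats it.
Others bid (4, 10): truth gives 0; no alternative beats it.
(Checking all 9 profiles: 2 have a profitable deviation, 7 do not.)

2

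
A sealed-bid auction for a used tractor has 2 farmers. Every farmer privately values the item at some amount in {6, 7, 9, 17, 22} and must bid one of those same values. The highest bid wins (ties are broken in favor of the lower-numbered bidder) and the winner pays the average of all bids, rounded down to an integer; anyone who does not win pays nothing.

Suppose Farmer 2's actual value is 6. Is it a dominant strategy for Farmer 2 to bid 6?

Yes

Check each profile of the others' bids and compare truth against every alternative bid.
Others bid (6): truth gives 0, best alternative gives 0.
Others bid (7): truth gives 0, best alternative gives 0.
Others bid (9): truth gives 0, best alternative gives 0.
Others bid (17): truth gives 0, best alternative gives 0.
Others bid (22): truth gives 0, best alternative gives 0.
In every case the truthful bid is at least as good as any alternative, so it is a dominant strategy.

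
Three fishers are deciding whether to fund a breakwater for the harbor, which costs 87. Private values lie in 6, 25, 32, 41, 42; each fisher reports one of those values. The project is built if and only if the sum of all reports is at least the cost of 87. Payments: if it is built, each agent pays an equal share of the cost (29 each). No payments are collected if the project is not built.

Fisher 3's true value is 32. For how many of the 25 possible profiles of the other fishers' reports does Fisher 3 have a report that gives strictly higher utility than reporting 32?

Others report (6, 41): truth gives 0; report 41 gives 3 > 0. Violating.
Others report (6, 42): truth gives 0; report 41 gives 3 > 0. Violating.
Others report (25, 25): truth gives 0; report 41 gives 3 > 0. Violating.
Others report (41, 6): truth gives 0; report 41 gives 3 > 0. Violating.
Others report (6, 6): truth gives 0; no alternative beats it.
Others report (6, 25): truth gives 0; no alternative beats it.
(Checking all 25 profiles: 5 have a profitable deviation, 20 do not.)

5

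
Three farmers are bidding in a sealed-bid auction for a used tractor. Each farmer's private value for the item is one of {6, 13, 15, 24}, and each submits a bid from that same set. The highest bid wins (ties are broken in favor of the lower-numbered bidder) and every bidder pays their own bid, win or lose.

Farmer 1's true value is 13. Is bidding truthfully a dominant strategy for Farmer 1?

Consider the case where Farmer 2 bids 6 and Farmer 3 bids 6.
Truthful bid 13: wins, pays 13, utility 13 - 13 = 0.
Bid 6 instead: wins, pays 6, utility 13 - 6 = 7.
Since 7 > 0, bidding 6 is strictly better here, so truthful bidding is not dominant.

No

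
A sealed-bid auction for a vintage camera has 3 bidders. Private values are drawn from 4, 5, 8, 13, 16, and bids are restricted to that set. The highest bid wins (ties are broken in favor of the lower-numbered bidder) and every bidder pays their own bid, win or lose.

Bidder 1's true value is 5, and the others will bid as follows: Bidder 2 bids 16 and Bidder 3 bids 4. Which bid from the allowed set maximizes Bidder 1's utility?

Bid 4: loses but pays 4, utility -4.
Bid 5: loses but pays 5, utility -5.
Bid 8: loses but pays 8, utility -8.
Bid 13: loses but pays 13, utility -13.
Bid 16: wins, pays 16, utility 5 - 16 = -11.
The best choice is 4 with utility -4.

4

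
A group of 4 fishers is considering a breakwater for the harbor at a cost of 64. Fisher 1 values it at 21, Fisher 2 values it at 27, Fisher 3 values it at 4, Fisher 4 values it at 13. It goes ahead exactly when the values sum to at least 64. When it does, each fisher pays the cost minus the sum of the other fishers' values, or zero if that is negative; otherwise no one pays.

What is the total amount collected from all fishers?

Total value 65 ≥ cost 64, so it is built.
Fisher 1: others sum to 44; max(0, 64 - 44) = 20.
Fisher 2: others sum to 38; max(0, 64 - 38) = 26.
Fisher 3: others sum to 61; max(0, 64 - 61) = 3.
Fisher 4: others sum to 52; max(0, 64 - 52) = 12.
Total collected = 20 + 26 + 3 + 12 = 61.

61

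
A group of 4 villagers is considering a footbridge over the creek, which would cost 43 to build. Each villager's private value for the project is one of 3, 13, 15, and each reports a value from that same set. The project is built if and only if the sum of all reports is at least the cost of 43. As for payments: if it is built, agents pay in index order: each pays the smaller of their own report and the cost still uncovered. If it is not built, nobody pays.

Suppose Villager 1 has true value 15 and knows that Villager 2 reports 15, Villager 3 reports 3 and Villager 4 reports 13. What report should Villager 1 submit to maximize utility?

Report 3: project not built, utility 0.
Report 13: project built, pays 13, utility 15 - 13 = 2.
Report 15: project built, pays 15, utility 15 - 15 = 0.
The best choice is 13 with utility 2.

13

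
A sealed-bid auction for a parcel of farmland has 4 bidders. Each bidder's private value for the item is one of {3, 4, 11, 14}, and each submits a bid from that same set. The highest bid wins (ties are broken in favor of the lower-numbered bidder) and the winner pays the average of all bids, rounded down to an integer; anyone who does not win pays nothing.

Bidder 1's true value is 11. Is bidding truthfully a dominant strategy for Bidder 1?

No

Consider the case where Bidder 2 bids 3, Bidder 3 bids 3 and Bidder 4 bids 3.
Truthful bid 11: wins, pays 5, utility 11 - 5 = 6.
Bid 3 instead: wins, pays 3, utility 11 - 3 = 8.
Since 8 > 6, bidding 3 is strictly better here, so truthful bidding is not dominant.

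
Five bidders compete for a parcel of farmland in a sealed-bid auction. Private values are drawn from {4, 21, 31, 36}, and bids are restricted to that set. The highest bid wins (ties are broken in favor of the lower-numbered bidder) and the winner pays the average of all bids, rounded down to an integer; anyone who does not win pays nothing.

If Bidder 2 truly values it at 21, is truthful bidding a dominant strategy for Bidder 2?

Consider the case where Bidder 1 bids 4, Bidder 3 bids 4, Bidder 4 bids 4 and Bidder 5 bids 31.
Truthful bid 21: loses, pays 0, utility 0.
Bid 31 instead: wins, pays 14, utility 21 - 14 = 7.
Since 7 > 0, bidding 31 is strictly better here, so truthful bidding is not dominant.

No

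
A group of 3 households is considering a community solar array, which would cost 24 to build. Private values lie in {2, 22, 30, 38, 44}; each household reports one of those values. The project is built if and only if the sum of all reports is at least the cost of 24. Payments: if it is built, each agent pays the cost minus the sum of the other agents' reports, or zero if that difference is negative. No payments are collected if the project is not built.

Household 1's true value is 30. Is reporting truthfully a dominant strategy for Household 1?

Yes

Check each profile of the others' reports and compare truth against every alternative report.
Others report (2, 22): truth gives 30, best alternative gives 30.
Others report (2, 30): truth gives 30, best alternative gives 30.
Others report (2, 38): truth gives 30, best alternative gives 30.
Others report (2, 44): truth gives 30, best alternative gives 30.
Others report (22, 2): truth gives 30, best alternative gives 30.
Others report (22, 22): truth gives 30, best alternative gives 30.
(Remaining 19 profiles checked similarly; truth is weakly best in each.)
In every case the truthful report is at least as good as any alternative, so it is a dominant strategy.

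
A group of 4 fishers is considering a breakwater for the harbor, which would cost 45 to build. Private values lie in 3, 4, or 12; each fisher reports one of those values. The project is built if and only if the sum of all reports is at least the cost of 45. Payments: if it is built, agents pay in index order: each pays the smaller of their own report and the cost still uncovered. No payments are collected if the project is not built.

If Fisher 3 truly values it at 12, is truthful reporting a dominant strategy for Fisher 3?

Check each profile of the others' reports and compare truth against every alternative report.
Others report (3, 3, 3): truth gives 0, best alternative gives 0.
Others report (3, 3, 4): truth gives 0, best alternative gives 0.
Others report (3, 3, 12): truth gives 0, best alternative gives 0.
Others report (3, 4, 3): truth gives 0, best alternative gives 0.
Others report (3, 4, 4): truth gives 0, best alternative gives 0.
Others report (3, 4, 12): truth gives 0, best alternative gives 0.
(Remaining 21 profiles checked similarly; truth is weakly best in each.)
In every case the truthful report is at least as good as any alternative, so it is a dominant strategy.

Yes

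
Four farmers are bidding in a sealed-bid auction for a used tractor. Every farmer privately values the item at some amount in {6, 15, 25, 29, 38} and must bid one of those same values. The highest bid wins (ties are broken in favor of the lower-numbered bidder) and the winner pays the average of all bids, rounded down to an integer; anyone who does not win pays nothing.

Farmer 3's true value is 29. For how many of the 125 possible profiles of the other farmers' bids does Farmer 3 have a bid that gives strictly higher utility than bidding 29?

42

Others bid (6, 6, 6): truth gives 18; bid 15 gives 21 > 18. Violating.
Others bid (6, 6, 15): truth gives 15; bid 15 gives 19 > 15. Violating.
Others bid (6, 6, 25): truth gives 13; bid 25 gives 14 > 13. Violating.
Others bid (6, 6, 38): truth gives 0; bid 38 gives 7 > 0. Violating.
Others bid (6, 6, 29): truth gives 12; no alternative beats it.
Others bid (6, 15, 29): truth gives 10; no alternative beats it.
(Checking all 125 profiles: 42 have a profitable deviation, 83 do not.)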